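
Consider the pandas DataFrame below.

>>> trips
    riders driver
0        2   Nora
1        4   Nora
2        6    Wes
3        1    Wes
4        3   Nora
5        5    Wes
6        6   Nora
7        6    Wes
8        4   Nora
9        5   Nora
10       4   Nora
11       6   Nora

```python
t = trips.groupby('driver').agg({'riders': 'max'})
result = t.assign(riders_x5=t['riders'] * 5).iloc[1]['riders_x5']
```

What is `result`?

30

group by driver, max of riders:
        riders
driver        
Nora         6
Wes          6
add column riders_x5 = t['riders'] * 5:
        riders  riders_x5
driver                   
Nora         6         30
Wes          6         30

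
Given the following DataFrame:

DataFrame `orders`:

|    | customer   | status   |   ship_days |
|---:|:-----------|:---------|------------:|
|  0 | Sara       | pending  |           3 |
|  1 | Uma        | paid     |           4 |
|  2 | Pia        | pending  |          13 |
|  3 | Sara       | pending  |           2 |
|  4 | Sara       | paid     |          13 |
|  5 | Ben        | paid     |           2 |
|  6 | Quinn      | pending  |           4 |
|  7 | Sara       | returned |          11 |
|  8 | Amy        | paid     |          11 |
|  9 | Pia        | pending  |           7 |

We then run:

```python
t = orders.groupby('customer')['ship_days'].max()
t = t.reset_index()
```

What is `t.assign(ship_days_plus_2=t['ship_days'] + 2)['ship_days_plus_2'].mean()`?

group by customer, max of ship_days:
customer
Amy      11
Ben       2
Pia      13
Quinn     4
Sara     13
Uma       4
Name: ship_days, dtype: int64
reset_index():
  customer  ship_days
0      Amy         11
1      Ben          2
2      Pia         13
3    Quinn          4
4     Sara         13
5      Uma          4
add column ship_days_plus_2 = t['ship_days'] + 2:
  customer  ship_days  ship_days_plus_2
0      Amy         11                13
1      Ben          2                 4
2      Pia         13                15
3    Quinn          4                 6
4     Sara         13                15
5      Uma          4                 6
Hence 9.83333333333.

9.83333333333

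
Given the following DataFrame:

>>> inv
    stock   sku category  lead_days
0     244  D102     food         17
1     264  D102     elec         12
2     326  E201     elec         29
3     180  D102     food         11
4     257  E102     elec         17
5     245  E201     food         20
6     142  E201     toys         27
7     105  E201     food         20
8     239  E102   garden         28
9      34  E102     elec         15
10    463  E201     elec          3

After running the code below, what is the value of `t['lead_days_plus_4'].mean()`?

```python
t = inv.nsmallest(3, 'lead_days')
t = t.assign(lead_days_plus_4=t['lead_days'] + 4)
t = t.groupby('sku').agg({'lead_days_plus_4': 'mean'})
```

11.25

take 3 rows with smallest lead_days:
    stock   sku category  lead_days
10    463  E201     elec          3
3     180  D102     food         11
1     264  D102     elec         12
add column lead_days_plus_4 = t['lead_days'] + 4:
    stock   sku category  lead_days  lead_days_plus_4
10    463  E201     elec          3                 7
3     180  D102     food         11                15
1     264  D102     elec         12                16
group by sku, mean of lead_days_plus_4:
      lead_days_plus_4
sku                   
D102              15.5
E201               7.0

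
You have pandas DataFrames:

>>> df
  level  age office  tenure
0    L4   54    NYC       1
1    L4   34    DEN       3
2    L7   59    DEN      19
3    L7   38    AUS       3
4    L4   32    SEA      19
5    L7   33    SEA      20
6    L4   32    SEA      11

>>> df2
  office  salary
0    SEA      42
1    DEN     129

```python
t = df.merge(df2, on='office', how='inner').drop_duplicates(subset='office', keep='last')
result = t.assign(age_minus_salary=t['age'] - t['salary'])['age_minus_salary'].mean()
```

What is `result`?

merge on 'office' (how='inner') → 5 rows:
  level  age office  tenure  salary
0    L4   34    DEN       3     129
1    L7   59    DEN      19     129
2    L4   32    SEA      19      42
3    L7   33    SEA      20      42
4    L4   32    SEA      11      42
drop duplicate office (keep=last):
  level  age office  tenure  salary
1    L7   59    DEN      19     129
4    L4   32    SEA      11      42
add column age_minus_salary = t['age'] - t['salary']:
  level  age office  tenure  salary  age_minus_salary
1    L7   59    DEN      19     129               -70
4    L4   32    SEA      11      42               -10
Reading off the mean of column 'age_minus_salary', we get -40.0.

-40.0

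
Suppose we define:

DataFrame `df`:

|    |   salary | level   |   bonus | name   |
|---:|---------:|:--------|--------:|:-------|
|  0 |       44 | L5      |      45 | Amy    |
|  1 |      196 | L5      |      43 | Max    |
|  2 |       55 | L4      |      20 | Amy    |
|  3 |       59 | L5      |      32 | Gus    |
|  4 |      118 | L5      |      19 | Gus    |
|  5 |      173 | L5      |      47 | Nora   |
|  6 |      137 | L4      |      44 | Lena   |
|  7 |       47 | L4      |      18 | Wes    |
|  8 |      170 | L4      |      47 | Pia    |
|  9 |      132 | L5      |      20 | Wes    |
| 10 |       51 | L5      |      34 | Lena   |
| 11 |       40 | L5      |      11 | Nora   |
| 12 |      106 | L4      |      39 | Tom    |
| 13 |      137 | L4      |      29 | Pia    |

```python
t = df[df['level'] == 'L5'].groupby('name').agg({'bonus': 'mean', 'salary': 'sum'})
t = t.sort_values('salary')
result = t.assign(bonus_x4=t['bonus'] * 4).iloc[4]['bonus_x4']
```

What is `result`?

172.0

filter rows where level == 'L5':
    salary level  bonus  name
0       44    L5     45   Amy
1      196    L5     43   Max
3       59    L5     32   Gus
4      118    L5     19   Gus
5      173    L5     47  Nora
9      132    L5     20   Wes
10      51    L5     34  Lena
11      40    L5     11  Nora
group by name: mean(bonus), sum(salary):
      bonus  salary
name               
Amy    45.0      44
Gus    25.5     177
Lena   34.0      51
Max    43.0     196
Nora   29.0     213
Wes    20.0     132
sort by salary:
      bonus  salary
name               
Amy    45.0      44
Lena   34.0      51
Wes    20.0     132
Gus    25.5     177
Max    43.0     196
Nora   29.0     213
add column bonus_x4 = t['bonus'] * 4:
      bonus  salary  bonus_x4
name                         
Amy    45.0      44     180.0
Lena   34.0      51     136.0
Wes    20.0     132      80.0
Gus    25.5     177     102.0
Max    43.0     196     172.0
Nora   29.0     213     116.0
Finally, value at position 4, column 'bonus_x4' = 172.0.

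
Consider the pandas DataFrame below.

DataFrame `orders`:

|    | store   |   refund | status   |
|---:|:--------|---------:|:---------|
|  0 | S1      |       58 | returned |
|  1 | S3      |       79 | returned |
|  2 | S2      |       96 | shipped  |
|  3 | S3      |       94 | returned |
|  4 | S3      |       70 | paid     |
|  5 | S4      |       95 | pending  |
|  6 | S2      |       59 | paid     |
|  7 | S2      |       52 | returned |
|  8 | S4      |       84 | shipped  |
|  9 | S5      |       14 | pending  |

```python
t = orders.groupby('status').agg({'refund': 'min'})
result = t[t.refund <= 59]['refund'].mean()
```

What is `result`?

group by status, min of refund:
          refund
status          
paid          59
pending       14
returned      52
shipped       84
filter rows where refund <= 59:
          refund
status          
paid          59
pending       14
returned      52

41.6666666667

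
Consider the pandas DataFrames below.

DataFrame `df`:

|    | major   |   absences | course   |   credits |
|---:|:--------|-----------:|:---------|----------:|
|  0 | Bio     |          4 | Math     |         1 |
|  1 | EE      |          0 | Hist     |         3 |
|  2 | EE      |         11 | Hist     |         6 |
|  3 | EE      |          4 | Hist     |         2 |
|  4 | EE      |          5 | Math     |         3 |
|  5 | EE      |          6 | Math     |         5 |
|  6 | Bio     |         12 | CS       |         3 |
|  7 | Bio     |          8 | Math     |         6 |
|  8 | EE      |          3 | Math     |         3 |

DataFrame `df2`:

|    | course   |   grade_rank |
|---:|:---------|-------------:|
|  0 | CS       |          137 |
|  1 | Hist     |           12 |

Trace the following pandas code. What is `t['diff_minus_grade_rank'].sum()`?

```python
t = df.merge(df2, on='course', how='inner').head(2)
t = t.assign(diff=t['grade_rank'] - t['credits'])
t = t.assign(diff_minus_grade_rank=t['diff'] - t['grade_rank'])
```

merge on 'course' (how='inner') → 4 rows:
  major  absences course  credits  grade_rank
0    EE         0   Hist        3          12
1    EE        11   Hist        6          12
2    EE         4   Hist        2          12
3   Bio        12     CS        3         137
take first 2 rows:
  major  absences course  credits  grade_rank
0    EE         0   Hist        3          12
1    EE        11   Hist        6          12
add column diff = t['grade_rank'] - t['credits']:
  major  absences course  credits  grade_rank  diff
0    EE         0   Hist        3          12     9
1    EE        11   Hist        6          12     6
add column diff_minus_grade_rank = t['diff'] - t['grade_rank']:
  major  absences course  credits  grade_rank  diff  diff_minus_grade_rank
0    EE         0   Hist        3          12     9                     -3
1    EE        11   Hist        6          12     6                     -6
Hence -9.

-9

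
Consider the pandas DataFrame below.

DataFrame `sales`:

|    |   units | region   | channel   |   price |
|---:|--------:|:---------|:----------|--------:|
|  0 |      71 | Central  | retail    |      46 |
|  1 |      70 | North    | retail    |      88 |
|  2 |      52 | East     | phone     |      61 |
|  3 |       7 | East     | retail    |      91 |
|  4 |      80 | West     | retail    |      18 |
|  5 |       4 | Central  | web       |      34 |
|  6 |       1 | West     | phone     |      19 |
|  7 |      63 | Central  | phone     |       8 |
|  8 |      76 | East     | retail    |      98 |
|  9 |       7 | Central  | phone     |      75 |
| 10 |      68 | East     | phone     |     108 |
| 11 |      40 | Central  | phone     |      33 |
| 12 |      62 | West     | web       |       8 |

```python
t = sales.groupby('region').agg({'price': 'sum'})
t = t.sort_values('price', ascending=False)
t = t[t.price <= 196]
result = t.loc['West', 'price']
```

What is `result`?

group by region, sum of price:
         price
region        
Central    196
East       358
North       88
West        45
sort by price descending:
         price
region        
East       358
Central    196
North       88
West        45
filter rows where price <= 196:
         price
region        
Central    196
North       88
West        45
So loc['West', 'price'] = 45.

45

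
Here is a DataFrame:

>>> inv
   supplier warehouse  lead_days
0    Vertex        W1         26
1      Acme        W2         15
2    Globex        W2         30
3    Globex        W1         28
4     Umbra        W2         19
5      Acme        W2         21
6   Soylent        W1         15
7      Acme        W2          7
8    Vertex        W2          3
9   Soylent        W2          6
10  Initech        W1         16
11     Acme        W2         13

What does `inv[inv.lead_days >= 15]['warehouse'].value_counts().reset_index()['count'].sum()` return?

filter rows where lead_days >= 15:
   supplier warehouse  lead_days
0    Vertex        W1         26
1      Acme        W2         15
2    Globex        W2         30
3    Globex        W1         28
4     Umbra        W2         19
5      Acme        W2         21
6   Soylent        W1         15
10  Initech        W1         16
value_counts of warehouse:
warehouse
W1    4
W2    4
Name: count, dtype: int64
reset_index():
  warehouse  count
0        W1      4
1        W2      4

8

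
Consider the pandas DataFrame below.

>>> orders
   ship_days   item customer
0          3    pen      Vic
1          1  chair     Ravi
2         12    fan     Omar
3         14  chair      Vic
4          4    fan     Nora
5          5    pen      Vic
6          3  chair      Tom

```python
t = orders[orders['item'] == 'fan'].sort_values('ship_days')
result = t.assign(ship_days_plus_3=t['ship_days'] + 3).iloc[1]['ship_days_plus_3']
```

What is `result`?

filter rows where item == 'fan':
   ship_days item customer
2         12  fan     Omar
4          4  fan     Nora
sort by ship_days:
   ship_days item customer
4          4  fan     Nora
2         12  fan     Omar
add column ship_days_plus_3 = t['ship_days'] + 3:
   ship_days item customer  ship_days_plus_3
4          4  fan     Nora                 7
2         12  fan     Omar                15
The value at position 1, column 'ship_days_plus_3' is 15.

15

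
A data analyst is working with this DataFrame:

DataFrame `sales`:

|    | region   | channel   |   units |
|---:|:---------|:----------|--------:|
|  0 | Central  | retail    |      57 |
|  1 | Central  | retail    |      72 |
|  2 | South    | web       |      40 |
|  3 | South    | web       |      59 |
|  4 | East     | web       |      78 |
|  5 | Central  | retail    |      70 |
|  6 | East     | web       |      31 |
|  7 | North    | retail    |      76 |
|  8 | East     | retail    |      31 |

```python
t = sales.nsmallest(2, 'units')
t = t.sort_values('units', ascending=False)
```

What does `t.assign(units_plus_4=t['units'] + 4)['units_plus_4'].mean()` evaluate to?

35.0

take 2 rows with smallest units:
  region channel  units
6   East     web     31
8   East  retail     31
sort by units descending:
  region channel  units
6   East     web     31
8   East  retail     31
add column units_plus_4 = t['units'] + 4:
  region channel  units  units_plus_4
6   East     web     31            35
8   East  retail     31            35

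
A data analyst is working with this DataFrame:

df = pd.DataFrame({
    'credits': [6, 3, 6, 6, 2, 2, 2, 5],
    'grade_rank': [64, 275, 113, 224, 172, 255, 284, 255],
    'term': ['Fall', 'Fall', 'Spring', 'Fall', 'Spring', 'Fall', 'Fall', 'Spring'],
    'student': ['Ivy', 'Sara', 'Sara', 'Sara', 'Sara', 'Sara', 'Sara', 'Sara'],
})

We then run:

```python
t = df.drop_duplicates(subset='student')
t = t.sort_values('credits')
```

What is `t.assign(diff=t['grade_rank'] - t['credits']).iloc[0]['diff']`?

272

drop duplicate student (keep=first):
   credits  grade_rank  term student
0        6          64  Fall     Ivy
1        3         275  Fall    Sara
sort by credits:
   credits  grade_rank  term student
1        3         275  Fall    Sara
0        6          64  Fall     Ivy
add column diff = t['grade_rank'] - t['credits']:
   credits  grade_rank  term student  diff
1        3         275  Fall    Sara   272
0        6          64  Fall     Ivy    58
Then the value at position 0, column 'diff': 272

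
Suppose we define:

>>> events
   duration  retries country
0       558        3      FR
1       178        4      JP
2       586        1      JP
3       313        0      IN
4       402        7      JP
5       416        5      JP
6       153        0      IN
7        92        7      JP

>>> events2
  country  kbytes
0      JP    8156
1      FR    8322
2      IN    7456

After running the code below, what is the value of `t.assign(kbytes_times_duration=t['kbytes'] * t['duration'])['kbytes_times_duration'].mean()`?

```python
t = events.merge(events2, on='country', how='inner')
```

2721414.5

merge on 'country' (how='inner') → 8 rows:
   duration  retries country  kbytes
0       558        3      FR    8322
1       178        4      JP    8156
2       586        1      JP    8156
3       313        0      IN    7456
4       402        7      JP    8156
5       416        5      JP    8156
6       153        0      IN    7456
7        92        7      JP    8156
add column kbytes_times_duration = t['kbytes'] * t['duration']:
   duration  retries country  kbytes  kbytes_times_duration
0       558        3      FR    8322                4643676
1       178        4      JP    8156                1451768
2       586        1      JP    8156                4779416
3       313        0      IN    7456                2333728
4       402        7      JP    8156                3278712
5       416        5      JP    8156                3392896
6       153        0      IN    7456                1140768
7        92        7      JP    8156                 750352
So mean() = 2721414.5.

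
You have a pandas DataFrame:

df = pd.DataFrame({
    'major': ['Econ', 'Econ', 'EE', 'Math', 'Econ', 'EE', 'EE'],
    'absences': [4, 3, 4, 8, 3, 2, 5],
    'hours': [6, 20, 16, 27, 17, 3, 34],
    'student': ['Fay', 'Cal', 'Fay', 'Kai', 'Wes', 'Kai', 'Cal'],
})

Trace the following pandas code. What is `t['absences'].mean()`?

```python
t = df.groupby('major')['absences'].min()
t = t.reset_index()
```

4.33333333333

group by major, min of absences:
major
EE      2
Econ    3
Math    8
Name: absences, dtype: int64
reset_index():
  major  absences
0    EE         2
1  Econ         3
2  Math         8
mean of column 'absences' → 4.33333333333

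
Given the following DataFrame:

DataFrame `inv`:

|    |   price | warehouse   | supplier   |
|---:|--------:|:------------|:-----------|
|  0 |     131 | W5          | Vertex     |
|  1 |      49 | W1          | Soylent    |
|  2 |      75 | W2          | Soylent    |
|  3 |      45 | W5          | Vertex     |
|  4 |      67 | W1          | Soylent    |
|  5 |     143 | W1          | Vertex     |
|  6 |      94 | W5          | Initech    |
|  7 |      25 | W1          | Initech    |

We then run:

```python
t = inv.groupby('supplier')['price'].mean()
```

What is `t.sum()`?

group by supplier, mean of price:
supplier
Initech     59.500000
Soylent     63.666667
Vertex     106.333333
Name: price, dtype: float64
Hence 229.5.

229.5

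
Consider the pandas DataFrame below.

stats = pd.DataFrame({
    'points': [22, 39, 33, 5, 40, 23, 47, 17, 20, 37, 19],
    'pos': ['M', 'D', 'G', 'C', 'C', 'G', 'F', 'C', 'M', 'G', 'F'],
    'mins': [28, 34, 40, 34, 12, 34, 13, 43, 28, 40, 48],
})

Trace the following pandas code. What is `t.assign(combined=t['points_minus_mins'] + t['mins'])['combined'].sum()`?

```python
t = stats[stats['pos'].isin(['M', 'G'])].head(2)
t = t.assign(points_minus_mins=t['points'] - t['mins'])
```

filter rows where pos in ['M', 'G']:
   points pos  mins
0      22   M    28
2      33   G    40
5      23   G    34
8      20   M    28
9      37   G    40
take first 2 rows:
   points pos  mins
0      22   M    28
2      33   G    40
add column points_minus_mins = t['points'] - t['mins']:
   points pos  mins  points_minus_mins
0      22   M    28                 -6
2      33   G    40                 -7
add column combined = t['points_minus_mins'] + t['mins']:
   points pos  mins  points_minus_mins  combined
0      22   M    28                 -6        22
2      33   G    40                 -7        33
So sum() = 55.

55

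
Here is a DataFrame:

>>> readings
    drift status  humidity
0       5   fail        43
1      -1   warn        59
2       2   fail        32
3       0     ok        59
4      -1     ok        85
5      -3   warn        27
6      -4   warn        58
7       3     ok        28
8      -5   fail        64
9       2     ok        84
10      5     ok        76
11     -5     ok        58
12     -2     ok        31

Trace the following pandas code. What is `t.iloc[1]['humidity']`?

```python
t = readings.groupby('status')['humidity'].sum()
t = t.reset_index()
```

group by status, sum of humidity:
status
fail    139
ok      421
warn    144
Name: humidity, dtype: int64
reset_index():
  status  humidity
0   fail       139
1     ok       421
2   warn       144
The value at position 1, column 'humidity' is 421.

421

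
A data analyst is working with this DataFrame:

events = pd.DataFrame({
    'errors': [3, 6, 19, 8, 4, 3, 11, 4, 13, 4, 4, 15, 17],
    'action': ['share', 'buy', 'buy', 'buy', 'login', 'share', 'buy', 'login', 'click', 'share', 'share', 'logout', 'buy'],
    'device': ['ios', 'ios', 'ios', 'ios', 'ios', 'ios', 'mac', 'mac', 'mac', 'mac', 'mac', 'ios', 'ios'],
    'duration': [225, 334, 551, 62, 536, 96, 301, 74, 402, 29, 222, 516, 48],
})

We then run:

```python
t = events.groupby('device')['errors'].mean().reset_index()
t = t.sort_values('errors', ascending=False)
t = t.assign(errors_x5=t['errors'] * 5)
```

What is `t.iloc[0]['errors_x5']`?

group by device, mean of errors:
device
ios    9.375
mac    7.200
Name: errors, dtype: float64
reset_index():
  device  errors
0    ios   9.375
1    mac   7.200
sort by errors descending:
  device  errors
0    ios   9.375
1    mac   7.200
add column errors_x5 = t['errors'] * 5:
  device  errors  errors_x5
0    ios   9.375     46.875
1    mac   7.200     36.000
Hence 46.875.

46.875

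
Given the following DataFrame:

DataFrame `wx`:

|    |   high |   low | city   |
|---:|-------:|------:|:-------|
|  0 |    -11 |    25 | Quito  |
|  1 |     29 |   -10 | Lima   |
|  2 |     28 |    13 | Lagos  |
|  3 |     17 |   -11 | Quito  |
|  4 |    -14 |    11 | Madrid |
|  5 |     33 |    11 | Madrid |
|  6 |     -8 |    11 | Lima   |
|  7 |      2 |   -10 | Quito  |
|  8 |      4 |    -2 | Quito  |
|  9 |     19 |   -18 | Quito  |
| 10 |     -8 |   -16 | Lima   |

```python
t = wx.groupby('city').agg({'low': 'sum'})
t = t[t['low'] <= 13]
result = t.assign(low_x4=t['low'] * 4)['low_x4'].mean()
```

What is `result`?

-24.0

group by city, sum of low:
        low
city       
Lagos    13
Lima    -15
Madrid   22
Quito   -16
filter rows where low <= 13:
       low
city      
Lagos   13
Lima   -15
Quito  -16
add column low_x4 = t['low'] * 4:
       low  low_x4
city              
Lagos   13      52
Lima   -15     -60
Quito  -16     -64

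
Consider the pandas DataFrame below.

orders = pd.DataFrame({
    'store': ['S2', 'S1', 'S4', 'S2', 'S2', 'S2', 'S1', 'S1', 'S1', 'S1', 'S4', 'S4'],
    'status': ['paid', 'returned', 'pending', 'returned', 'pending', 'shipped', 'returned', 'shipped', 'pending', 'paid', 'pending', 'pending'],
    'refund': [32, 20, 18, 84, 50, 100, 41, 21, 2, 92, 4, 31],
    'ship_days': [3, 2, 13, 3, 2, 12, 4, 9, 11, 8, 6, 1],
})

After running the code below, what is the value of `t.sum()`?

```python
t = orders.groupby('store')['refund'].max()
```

223

group by store, max of refund:
store
S1     92
S2    100
S4     31
Name: refund, dtype: int64
Taking the sum of the resulting series gives 223.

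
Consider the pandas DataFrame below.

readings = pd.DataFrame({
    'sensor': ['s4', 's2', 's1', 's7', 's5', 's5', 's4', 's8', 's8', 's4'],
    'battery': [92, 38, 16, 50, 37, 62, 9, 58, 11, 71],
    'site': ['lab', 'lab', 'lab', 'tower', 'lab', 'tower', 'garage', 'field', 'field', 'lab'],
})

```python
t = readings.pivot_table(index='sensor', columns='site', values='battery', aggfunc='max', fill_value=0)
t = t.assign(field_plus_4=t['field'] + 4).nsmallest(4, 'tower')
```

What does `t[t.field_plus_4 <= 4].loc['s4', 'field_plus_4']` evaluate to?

pivot: rows=sensor, cols=site, max(battery):
site    field  garage  lab  tower
sensor                           
s1          0       0   16      0
s2          0       0   38      0
s4          0       9   92      0
s5          0       0   37     62
s7          0       0    0     50
s8         58       0    0      0
add column field_plus_4 = t['field'] + 4:
site    field  garage  lab  tower  field_plus_4
sensor                                         
s1          0       0   16      0             4
s2          0       0   38      0             4
s4          0       9   92      0             4
s5          0       0   37     62             4
s7          0       0    0     50             4
s8         58       0    0      0            62
take 4 rows with smallest tower:
site    field  garage  lab  tower  field_plus_4
sensor                                         
s1          0       0   16      0             4
s2          0       0   38      0             4
s4          0       9   92      0             4
s8         58       0    0      0            62
filter rows where field_plus_4 <= 4:
site    field  garage  lab  tower  field_plus_4
sensor                                         
s1          0       0   16      0             4
s2          0       0   38      0             4
s4          0       9   92      0             4
Reading off the value at row 's4', column 'field_plus_4', we get 4.

4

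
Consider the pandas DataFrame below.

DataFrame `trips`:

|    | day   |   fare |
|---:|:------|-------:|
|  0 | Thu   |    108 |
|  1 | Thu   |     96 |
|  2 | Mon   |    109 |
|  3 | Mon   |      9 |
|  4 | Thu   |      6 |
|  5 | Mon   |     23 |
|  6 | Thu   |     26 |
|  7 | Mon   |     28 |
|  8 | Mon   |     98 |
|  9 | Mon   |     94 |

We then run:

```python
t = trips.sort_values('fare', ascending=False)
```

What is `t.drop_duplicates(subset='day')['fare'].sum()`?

sort by fare descending:
   day  fare
2  Mon   109
0  Thu   108
8  Mon    98
1  Thu    96
9  Mon    94
7  Mon    28
6  Thu    26
5  Mon    23
3  Mon     9
4  Thu     6
drop duplicate day (keep=first):
   day  fare
2  Mon   109
0  Thu   108
Finally, sum of column 'fare' = 217.

217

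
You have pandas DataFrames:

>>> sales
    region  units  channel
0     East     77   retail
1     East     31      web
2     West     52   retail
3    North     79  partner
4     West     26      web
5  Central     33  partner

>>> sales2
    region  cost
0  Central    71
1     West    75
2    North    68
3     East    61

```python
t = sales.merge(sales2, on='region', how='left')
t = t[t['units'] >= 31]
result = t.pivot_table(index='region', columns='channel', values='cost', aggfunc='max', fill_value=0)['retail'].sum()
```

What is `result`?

merge on 'region' (how='left') → 6 rows:
    region  units  channel  cost
0     East     77   retail    61
1     East     31      web    61
2     West     52   retail    75
3    North     79  partner    68
4     West     26      web    75
5  Central     33  partner    71
filter rows where units >= 31:
    region  units  channel  cost
0     East     77   retail    61
1     East     31      web    61
2     West     52   retail    75
3    North     79  partner    68
5  Central     33  partner    71
pivot: rows=region, cols=channel, max(cost):
channel  partner  retail  web
region                       
Central       71       0    0
East           0      61   61
North         68       0    0
West           0      75    0
Reading off the sum of column 'retail', we get 136.

136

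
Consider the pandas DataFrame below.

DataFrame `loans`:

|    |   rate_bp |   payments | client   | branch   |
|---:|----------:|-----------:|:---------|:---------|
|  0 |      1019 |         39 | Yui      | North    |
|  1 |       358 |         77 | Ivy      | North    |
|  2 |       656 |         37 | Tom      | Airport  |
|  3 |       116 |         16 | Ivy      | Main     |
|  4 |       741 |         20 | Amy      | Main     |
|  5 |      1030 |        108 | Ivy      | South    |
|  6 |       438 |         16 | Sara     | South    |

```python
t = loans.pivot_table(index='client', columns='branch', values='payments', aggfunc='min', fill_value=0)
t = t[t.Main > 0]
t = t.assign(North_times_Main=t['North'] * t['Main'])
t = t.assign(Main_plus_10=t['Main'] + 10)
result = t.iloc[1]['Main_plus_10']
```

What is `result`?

pivot: rows=client, cols=branch, min(payments):
branch  Airport  Main  North  South
client                             
Amy           0    20      0      0
Ivy           0    16     77    108
Sara          0     0      0     16
Tom          37     0      0      0
Yui           0     0     39      0
filter rows where Main > 0:
branch  Airport  Main  North  South
client                             
Amy           0    20      0      0
Ivy           0    16     77    108
add column North_times_Main = t['North'] * t['Main']:
branch  Airport  Main  North  South  North_times_Main
client                                               
Amy           0    20      0      0                 0
Ivy           0    16     77    108              1232
add column Main_plus_10 = t['Main'] + 10:
branch  Airport  Main  North  South  North_times_Main  Main_plus_10
client                                                             
Amy           0    20      0      0                 0            30
Ivy           0    16     77    108              1232            26
Hence 26.

26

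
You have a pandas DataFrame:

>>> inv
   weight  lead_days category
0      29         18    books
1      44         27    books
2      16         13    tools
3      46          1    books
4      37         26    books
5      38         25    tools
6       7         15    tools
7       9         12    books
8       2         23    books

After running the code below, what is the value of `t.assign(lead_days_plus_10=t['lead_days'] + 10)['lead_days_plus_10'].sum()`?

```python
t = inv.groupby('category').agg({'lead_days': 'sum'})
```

group by category, sum of lead_days:
          lead_days
category           
books           107
tools            53
add column lead_days_plus_10 = t['lead_days'] + 10:
          lead_days  lead_days_plus_10
category                              
books           107                117
tools            53                 63
Hence 180.

180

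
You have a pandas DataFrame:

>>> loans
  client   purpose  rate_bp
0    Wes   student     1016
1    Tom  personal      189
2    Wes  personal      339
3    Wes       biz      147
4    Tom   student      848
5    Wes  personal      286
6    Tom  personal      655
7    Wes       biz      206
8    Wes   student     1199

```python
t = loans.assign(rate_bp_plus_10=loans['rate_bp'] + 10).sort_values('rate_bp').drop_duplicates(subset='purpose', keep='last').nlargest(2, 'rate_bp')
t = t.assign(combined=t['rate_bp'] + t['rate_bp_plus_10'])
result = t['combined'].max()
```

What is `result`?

2408

add column rate_bp_plus_10 = loans['rate_bp'] + 10:
  client   purpose  rate_bp  rate_bp_plus_10
0    Wes   student     1016             1026
1    Tom  personal      189              199
2    Wes  personal      339              349
3    Wes       biz      147              157
4    Tom   student      848              858
5    Wes  personal      286              296
6    Tom  personal      655              665
7    Wes       biz      206              216
8    Wes   student     1199             1209
sort by rate_bp:
  client   purpose  rate_bp  rate_bp_plus_10
3    Wes       biz      147              157
1    Tom  personal      189              199
7    Wes       biz      206              216
5    Wes  personal      286              296
2    Wes  personal      339              349
6    Tom  personal      655              665
4    Tom   student      848              858
0    Wes   student     1016             1026
8    Wes   student     1199             1209
drop duplicate purpose (keep=last):
  client   purpose  rate_bp  rate_bp_plus_10
7    Wes       biz      206              216
6    Tom  personal      655              665
8    Wes   student     1199             1209
take 2 rows with largest rate_bp:
  client   purpose  rate_bp  rate_bp_plus_10
8    Wes   student     1199             1209
6    Tom  personal      655              665
add column combined = t['rate_bp'] + t['rate_bp_plus_10']:
  client   purpose  rate_bp  rate_bp_plus_10  combined
8    Wes   student     1199             1209      2408
6    Tom  personal      655              665      1320
Hence 2408.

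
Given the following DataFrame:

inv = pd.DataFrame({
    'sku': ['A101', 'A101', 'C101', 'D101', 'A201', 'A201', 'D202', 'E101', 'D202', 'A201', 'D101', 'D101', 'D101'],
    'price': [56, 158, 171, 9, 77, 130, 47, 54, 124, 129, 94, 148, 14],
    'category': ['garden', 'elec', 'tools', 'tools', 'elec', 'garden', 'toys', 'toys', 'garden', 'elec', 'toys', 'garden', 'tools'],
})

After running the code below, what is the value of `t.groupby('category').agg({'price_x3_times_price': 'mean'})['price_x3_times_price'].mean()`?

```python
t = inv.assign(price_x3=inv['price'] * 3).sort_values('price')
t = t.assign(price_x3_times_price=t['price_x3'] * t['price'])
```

33500.0

add column price_x3 = inv['price'] * 3:
     sku  price category  price_x3
0   A101     56   garden       168
1   A101    158     elec       474
2   C101    171    tools       513
3   D101      9    tools        27
4   A201     77     elec       231
5   A201    130   garden       390
6   D202     47     toys       141
7   E101     54     toys       162
8   D202    124   garden       372
9   A201    129     elec       387
10  D101     94     toys       282
11  D101    148   garden       444
12  D101     14    tools        42
sort by price:
     sku  price category  price_x3
3   D101      9    tools        27
12  D101     14    tools        42
6   D202     47     toys       141
7   E101     54     toys       162
0   A101     56   garden       168
4   A201     77     elec       231
10  D101     94     toys       282
8   D202    124   garden       372
9   A201    129     elec       387
5   A201    130   garden       390
11  D101    148   garden       444
1   A101    158     elec       474
2   C101    171    tools       513
add column price_x3_times_price = t['price_x3'] * t['price']:
     sku  price category  price_x3  price_x3_times_price
3   D101      9    tools        27                   243
12  D101     14    tools        42                   588
6   D202     47     toys       141                  6627
7   E101     54     toys       162                  8748
0   A101     56   garden       168                  9408
4   A201     77     elec       231                 17787
10  D101     94     toys       282                 26508
8   D202    124   garden       372                 46128
9   A201    129     elec       387                 49923
5   A201    130   garden       390                 50700
11  D101    148   garden       444                 65712
1   A101    158     elec       474                 74892
2   C101    171    tools       513                 87723
group by category, mean of price_x3_times_price:
          price_x3_times_price
category                      
elec                   47534.0
garden                 42987.0
tools                  29518.0
toys                   13961.0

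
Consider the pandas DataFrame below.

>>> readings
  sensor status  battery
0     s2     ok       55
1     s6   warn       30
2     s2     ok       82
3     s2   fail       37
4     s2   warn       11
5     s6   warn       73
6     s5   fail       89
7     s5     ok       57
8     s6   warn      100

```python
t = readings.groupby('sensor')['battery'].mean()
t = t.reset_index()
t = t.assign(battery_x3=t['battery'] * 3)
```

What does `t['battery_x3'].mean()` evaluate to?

186.916666667

group by sensor, mean of battery:
sensor
s2    46.250000
s5    73.000000
s6    67.666667
Name: battery, dtype: float64
reset_index():
  sensor    battery
0     s2  46.250000
1     s5  73.000000
2     s6  67.666667
add column battery_x3 = t['battery'] * 3:
  sensor    battery  battery_x3
0     s2  46.250000      138.75
1     s5  73.000000      219.00
2     s6  67.666667      203.00
Finally, mean of column 'battery_x3' = 186.916666667.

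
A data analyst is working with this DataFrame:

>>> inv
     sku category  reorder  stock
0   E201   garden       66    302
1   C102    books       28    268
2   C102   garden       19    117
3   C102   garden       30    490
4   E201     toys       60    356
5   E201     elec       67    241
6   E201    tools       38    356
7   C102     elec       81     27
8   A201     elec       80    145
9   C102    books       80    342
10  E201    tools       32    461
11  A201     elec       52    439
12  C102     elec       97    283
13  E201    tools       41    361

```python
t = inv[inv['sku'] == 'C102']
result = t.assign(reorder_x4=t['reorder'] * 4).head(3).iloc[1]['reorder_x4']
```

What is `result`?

filter rows where sku == 'C102':
     sku category  reorder  stock
1   C102    books       28    268
2   C102   garden       19    117
3   C102   garden       30    490
7   C102     elec       81     27
9   C102    books       80    342
12  C102     elec       97    283
add column reorder_x4 = t['reorder'] * 4:
     sku category  reorder  stock  reorder_x4
1   C102    books       28    268         112
2   C102   garden       19    117          76
3   C102   garden       30    490         120
7   C102     elec       81     27         324
9   C102    books       80    342         320
12  C102     elec       97    283         388
take first 3 rows:
    sku category  reorder  stock  reorder_x4
1  C102    books       28    268         112
2  C102   garden       19    117          76
3  C102   garden       30    490         120
value at position 1, column 'reorder_x4' → 76

76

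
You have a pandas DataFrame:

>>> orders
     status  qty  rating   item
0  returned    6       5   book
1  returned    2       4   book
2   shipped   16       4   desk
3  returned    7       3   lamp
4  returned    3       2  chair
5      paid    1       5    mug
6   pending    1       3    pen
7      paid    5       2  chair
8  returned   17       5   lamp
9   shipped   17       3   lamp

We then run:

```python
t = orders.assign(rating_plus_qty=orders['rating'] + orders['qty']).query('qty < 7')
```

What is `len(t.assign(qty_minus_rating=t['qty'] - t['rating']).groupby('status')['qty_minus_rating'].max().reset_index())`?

3

add column rating_plus_qty = orders['rating'] + orders['qty']:
     status  qty  rating   item  rating_plus_qty
0  returned    6       5   book               11
1  returned    2       4   book                6
2   shipped   16       4   desk               20
3  returned    7       3   lamp               10
4  returned    3       2  chair                5
5      paid    1       5    mug                6
6   pending    1       3    pen                4
7      paid    5       2  chair                7
8  returned   17       5   lamp               22
9   shipped   17       3   lamp               20
filter rows where qty < 7:
     status  qty  rating   item  rating_plus_qty
0  returned    6       5   book               11
1  returned    2       4   book                6
4  returned    3       2  chair                5
5      paid    1       5    mug                6
6   pending    1       3    pen                4
7      paid    5       2  chair                7
add column qty_minus_rating = t['qty'] - t['rating']:
     status  qty  rating   item  rating_plus_qty  qty_minus_rating
0  returned    6       5   book               11                 1
1  returned    2       4   book                6                -2
4  returned    3       2  chair                5                 1
5      paid    1       5    mug                6                -4
6   pending    1       3    pen                4                -2
7      paid    5       2  chair                7                 3
group by status, max of qty_minus_rating:
status
paid        3
pending    -2
returned    1
Name: qty_minus_rating, dtype: int64
reset_index():
     status  qty_minus_rating
0      paid                 3
1   pending                -2
2  returned                 1
Reading off the number of rows, we get 3.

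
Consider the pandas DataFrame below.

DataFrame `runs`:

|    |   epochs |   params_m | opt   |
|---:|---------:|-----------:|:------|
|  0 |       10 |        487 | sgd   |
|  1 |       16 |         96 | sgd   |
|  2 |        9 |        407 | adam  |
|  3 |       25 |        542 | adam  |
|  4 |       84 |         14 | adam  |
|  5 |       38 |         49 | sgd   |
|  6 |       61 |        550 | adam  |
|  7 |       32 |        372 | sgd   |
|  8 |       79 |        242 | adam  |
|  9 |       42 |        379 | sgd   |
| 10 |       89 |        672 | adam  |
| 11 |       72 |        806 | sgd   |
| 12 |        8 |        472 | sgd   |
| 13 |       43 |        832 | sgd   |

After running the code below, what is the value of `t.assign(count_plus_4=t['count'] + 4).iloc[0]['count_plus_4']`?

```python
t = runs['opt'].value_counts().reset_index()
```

value_counts of opt:
opt
sgd     8
adam    6
Name: count, dtype: int64
reset_index():
    opt  count
0   sgd      8
1  adam      6
add column count_plus_4 = t['count'] + 4:
    opt  count  count_plus_4
0   sgd      8            12
1  adam      6            10
So iloc[0]['count_plus_4'] = 12.

12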